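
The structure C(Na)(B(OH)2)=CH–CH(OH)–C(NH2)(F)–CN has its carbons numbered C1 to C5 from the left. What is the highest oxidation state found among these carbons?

Bonds to more-electronegative neighbours contribute +1 each, bonds to H or metals contribute −1 each, and C–C bonds contribute 0. Tallying each carbon:
C1: 2C, 1Na, 1B → 0 − 1 − 1 = -2
C2: 3C, 1H → 0 − 1 = -1
C3: 2C, 1H, 1O → 0 − 1 + 1 = 0
C4: 2C, 1N, 1F → 0 + 1 + 1 = +2
C5: 1C, 3N → 0 + 3 = +3
The highest value is +3.

+3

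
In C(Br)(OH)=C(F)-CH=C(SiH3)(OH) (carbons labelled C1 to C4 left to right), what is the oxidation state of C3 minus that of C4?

C3: 3C, 1H → 0 − 1 = -1
C4: 2C, 1O, 1Si → 0 + 1 − 1 = 0
Difference: -1 − (0) = -1.

-1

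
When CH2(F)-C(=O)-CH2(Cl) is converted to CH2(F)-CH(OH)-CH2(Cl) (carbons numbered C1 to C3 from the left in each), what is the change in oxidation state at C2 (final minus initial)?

-2

Before: C2 has 2 bonds to C, 2 bonds to O → oxidation state +2.
After: C2 has 2 bonds to C, 1 bond to H, 1 bond to O → oxidation state 0.
Δ = 0 − (+2) = -2, so this is a reduction at C2.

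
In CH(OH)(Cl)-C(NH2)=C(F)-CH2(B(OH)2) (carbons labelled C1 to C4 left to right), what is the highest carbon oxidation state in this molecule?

Tallying each carbon's bonds:
C1: 1C, 1H, 1O, 1Cl → 0 − 1 + 1 + 1 = +1
C2: 3C, 1N → 0 + 1 = +1
C3: 3C, 1F → 0 + 1 = +1
C4: 1C, 2H, 1B → 0 − 2 − 1 = -3
The highest value is +1.

+1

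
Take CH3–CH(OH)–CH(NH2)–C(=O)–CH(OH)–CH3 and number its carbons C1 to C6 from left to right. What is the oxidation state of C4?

+2

C4 has one bond to C (0), one bond to C (0), a double bond to O (2×+1 = +2).
Oxidation state = 0 + 0 + 2 = +2.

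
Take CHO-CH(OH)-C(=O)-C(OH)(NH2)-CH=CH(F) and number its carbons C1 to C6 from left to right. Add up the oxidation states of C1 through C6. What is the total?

+4

Bonds to more-electronegative neighbours contribute +1 each, bonds to H or metals contribute −1 each, and C–C bonds contribute 0. Tallying each carbon:
C1: 1C, 1H, 2O → 0 − 1 + 2 = +1
C2: 2C, 1H, 1O → 0 − 1 + 1 = 0
C3: 2C, 2O → 0 + 2 = +2
C4: 2C, 1O, 1N → 0 + 1 + 1 = +2
C5: 3C, 1H → 0 − 1 = -1
C6: 2C, 1H, 1F → 0 − 1 + 1 = 0
Sum = +1 + 0 + 2 + 2 − 1 + 0 = +4.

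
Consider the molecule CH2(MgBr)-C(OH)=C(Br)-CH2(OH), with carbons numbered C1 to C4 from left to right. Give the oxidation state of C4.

Bonds to more-electronegative neighbours contribute +1 each, bonds to H or metals contribute −1 each, and C–C bonds contribute 0.
C4 has one bond to C (0), one bond to O (+1), one bond to H (-1), one bond to H (-1).
Oxidation state = 0 + 1 − 1 − 1 = -1.

-1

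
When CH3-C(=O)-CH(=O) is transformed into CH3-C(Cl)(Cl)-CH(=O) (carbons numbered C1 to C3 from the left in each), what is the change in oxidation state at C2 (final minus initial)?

0

Before: C2 has 2 bonds to C, 2 bonds to O → oxidation state +2.
After: C2 has 2 bonds to C, 2 bonds to Cl → oxidation state +2.
Δ = +2 − (+2) = 0, so no net redox change at C2.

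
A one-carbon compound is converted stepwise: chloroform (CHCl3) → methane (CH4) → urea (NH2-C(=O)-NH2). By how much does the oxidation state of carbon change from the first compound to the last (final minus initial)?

+2

Carbon oxidation states along the series — chloroform: +2, methane: -4, urea: +4.
Net change = +4 − (+2) = +2.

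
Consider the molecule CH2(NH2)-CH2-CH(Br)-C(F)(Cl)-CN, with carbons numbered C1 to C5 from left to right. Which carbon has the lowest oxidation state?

C2

Assign +1 per bond to O/N/halogen, −1 per bond to H or an electropositive element, and 0 per bond to carbon. Tallying each carbon:
C1: 1C, 2H, 1N → 0 − 2 + 1 = -1
C2: 2C, 2H → 0 − 2 = -2
C3: 2C, 1H, 1Br → 0 − 1 + 1 = 0
C4: 2C, 1F, 1Cl → 0 + 1 + 1 = +2
C5: 1C, 3N → 0 + 3 = +3
The most reduced carbon is C2 at -2.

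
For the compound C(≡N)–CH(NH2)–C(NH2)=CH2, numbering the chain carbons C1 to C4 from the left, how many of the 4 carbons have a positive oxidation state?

2

Tallying each carbon's bonds:
C1: 1C, 3N → 0 + 3 = +3
C2: 2C, 1H, 1N → 0 − 1 + 1 = 0
C3: 3C, 1N → 0 + 1 = +1
C4: 2C, 2H → 0 − 2 = -2
2 carbons (C1, C3) meet the condition.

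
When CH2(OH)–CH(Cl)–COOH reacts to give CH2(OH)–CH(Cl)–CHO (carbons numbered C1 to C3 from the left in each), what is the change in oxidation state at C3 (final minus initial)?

-2

Before: C3 has 1 bond to C, 3 bonds to O → oxidation state +3.
After: C3 has 1 bond to C, 1 bond to H, 2 bonds to O → oxidation state +1.
Δ = +1 − (+3) = -2, so this is a reduction at C3.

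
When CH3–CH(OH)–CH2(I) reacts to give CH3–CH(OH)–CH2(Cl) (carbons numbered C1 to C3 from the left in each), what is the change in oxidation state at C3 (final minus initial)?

0

Before: C3 has 1 bond to C, 2 bonds to H, 1 bond to I → oxidation state -1.
After: C3 has 1 bond to C, 2 bonds to H, 1 bond to Cl → oxidation state -1.
Δ = -1 − (-1) = 0, so no net redox change at C3.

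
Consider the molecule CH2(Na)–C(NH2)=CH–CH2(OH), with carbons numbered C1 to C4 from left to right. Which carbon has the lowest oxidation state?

C1

Tallying each carbon's bonds:
C1: 1C, 2H, 1Na → 0 − 2 − 1 = -3
C2: 3C, 1N → 0 + 1 = +1
C3: 3C, 1H → 0 − 1 = -1
C4: 1C, 2H, 1O → 0 − 2 + 1 = -1
The most reduced carbon is C1 at -3.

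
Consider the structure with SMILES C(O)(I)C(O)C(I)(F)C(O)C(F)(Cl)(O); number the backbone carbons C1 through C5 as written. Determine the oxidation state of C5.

Each bond to a more electronegative atom (O, N, halogen) counts +1, each bond to a less electronegative atom (H, metal, B, Si) counts −1, and each C–C bond counts 0.
C5 has one bond to C (0), one bond to F (+1), one bond to Cl (+1), one bond to O (+1).
Oxidation state = 0 + 1 + 1 + 1 = +3.

+3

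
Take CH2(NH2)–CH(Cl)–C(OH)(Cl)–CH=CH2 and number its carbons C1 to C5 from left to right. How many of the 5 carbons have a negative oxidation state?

3

Tallying each carbon's bonds:
C1: 1C, 2H, 1N → 0 − 2 + 1 = -1
C2: 2C, 1H, 1Cl → 0 − 1 + 1 = 0
C3: 2C, 1O, 1Cl → 0 + 1 + 1 = +2
C4: 3C, 1H → 0 − 1 = -1
C5: 2C, 2H → 0 − 2 = -2
3 carbons (C1, C4, C5) meet the condition.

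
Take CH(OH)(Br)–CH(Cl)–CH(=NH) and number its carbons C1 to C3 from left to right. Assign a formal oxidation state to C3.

+1

Each bond to a more electronegative atom (O, N, halogen) counts +1, each bond to a less electronegative atom (H, metal, B, Si) counts −1, and each C–C bond counts 0.
C3 has one bond to C (0), a double bond to N (2×+1 = +2), one bond to H (-1).
Oxidation state = 0 + 2 − 1 = +1.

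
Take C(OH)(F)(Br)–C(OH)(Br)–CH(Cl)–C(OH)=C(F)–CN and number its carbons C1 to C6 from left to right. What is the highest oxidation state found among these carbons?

Bonds to more-electronegative neighbours contribute +1 each, bonds to H or metals contribute −1 each, and C–C bonds contribute 0. Tallying each carbon:
C1: 1C, 1O, 1F, 1Br → 0 + 1 + 1 + 1 = +3
C2: 2C, 1O, 1Br → 0 + 1 + 1 = +2
C3: 2C, 1H, 1Cl → 0 − 1 + 1 = 0
C4: 3C, 1O → 0 + 1 = +1
C5: 3C, 1F → 0 + 1 = +1
C6: 1C, 3N → 0 + 3 = +3
The highest value is +3.

+3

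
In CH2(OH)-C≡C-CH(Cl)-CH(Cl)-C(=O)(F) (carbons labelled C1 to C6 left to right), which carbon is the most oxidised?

Bonds to more-electronegative neighbours contribute +1 each, bonds to H or metals contribute −1 each, and C–C bonds contribute 0. Tallying each carbon:
C1: 1C, 2H, 1O → 0 − 2 + 1 = -1
C2: 4C → 0 = 0
C3: 4C → 0 = 0
C4: 2C, 1H, 1Cl → 0 − 1 + 1 = 0
C5: 2C, 1H, 1Cl → 0 − 1 + 1 = 0
C6: 1C, 2O, 1F → 0 + 2 + 1 = +3
The most oxidised carbon is C6 at +3.

C6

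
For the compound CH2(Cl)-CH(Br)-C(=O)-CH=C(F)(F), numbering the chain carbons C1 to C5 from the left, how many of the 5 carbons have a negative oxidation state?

2

Assign +1 per bond to O/N/halogen, −1 per bond to H or an electropositive element, and 0 per bond to carbon. Tallying each carbon:
C1: 1C, 2H, 1Cl → 0 − 2 + 1 = -1
C2: 2C, 1H, 1Br → 0 − 1 + 1 = 0
C3: 2C, 2O → 0 + 2 = +2
C4: 3C, 1H → 0 − 1 = -1
C5: 2C, 2F → 0 + 2 = +2
2 carbons (C1, C4) meet the condition.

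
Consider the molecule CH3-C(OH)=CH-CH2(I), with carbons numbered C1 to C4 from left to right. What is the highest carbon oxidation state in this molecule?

Tallying each carbon's bonds:
C1: 1C, 3H → 0 − 3 = -3
C2: 3C, 1O → 0 + 1 = +1
C3: 3C, 1H → 0 − 1 = -1
C4: 1C, 2H, 1I → 0 − 2 + 1 = -1
The highest value is +1.

+1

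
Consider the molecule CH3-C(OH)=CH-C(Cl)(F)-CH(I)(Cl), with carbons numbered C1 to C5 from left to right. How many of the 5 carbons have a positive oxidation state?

Count +1 for every bond to an atom more electronegative than carbon and −1 for every bond to one less electronegative; C–C bonds are 0. Tallying each carbon:
C1: 1C, 3H → 0 − 3 = -3
C2: 3C, 1O → 0 + 1 = +1
C3: 3C, 1H → 0 − 1 = -1
C4: 2C, 1F, 1Cl → 0 + 1 + 1 = +2
C5: 1C, 1H, 1Cl, 1I → 0 − 1 + 1 + 1 = +1
3 carbons (C2, C4, C5) meet the condition.

3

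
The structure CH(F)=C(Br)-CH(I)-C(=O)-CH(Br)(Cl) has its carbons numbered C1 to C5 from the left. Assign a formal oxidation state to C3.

0

C3 has one bond to C (0), one bond to C (0), one bond to H (-1), one bond to I (+1).
Oxidation state = 0 + 0 − 1 + 1 = 0.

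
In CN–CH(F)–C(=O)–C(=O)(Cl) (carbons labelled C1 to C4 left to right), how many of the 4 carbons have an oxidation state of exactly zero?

Each bond to a more electronegative atom (O, N, halogen) counts +1, each bond to a less electronegative atom (H, metal, B, Si) counts −1, and each C–C bond counts 0. Tallying each carbon:
C1: 1C, 3N → 0 + 3 = +3
C2: 2C, 1H, 1F → 0 − 1 + 1 = 0
C3: 2C, 2O → 0 + 2 = +2
C4: 1C, 2O, 1Cl → 0 + 2 + 1 = +3
1 carbon (C2) meets the condition.

1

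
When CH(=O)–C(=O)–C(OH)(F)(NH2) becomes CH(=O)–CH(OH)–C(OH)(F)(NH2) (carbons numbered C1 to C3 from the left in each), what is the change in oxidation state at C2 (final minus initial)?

Before: C2 has 2 bonds to C, 2 bonds to O → oxidation state +2.
After: C2 has 2 bonds to C, 1 bond to H, 1 bond to O → oxidation state 0.
Δ = 0 − (+2) = -2, so this is a reduction at C2.

-2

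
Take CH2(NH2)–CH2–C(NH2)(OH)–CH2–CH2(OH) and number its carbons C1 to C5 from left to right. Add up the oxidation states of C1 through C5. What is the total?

Each bond to a more electronegative atom (O, N, halogen) counts +1, each bond to a less electronegative atom (H, metal, B, Si) counts −1, and each C–C bond counts 0. Tallying each carbon:
C1: 1C, 2H, 1N → 0 − 2 + 1 = -1
C2: 2C, 2H → 0 − 2 = -2
C3: 2C, 1O, 1N → 0 + 1 + 1 = +2
C4: 2C, 2H → 0 − 2 = -2
C5: 1C, 2H, 1O → 0 − 2 + 1 = -1
Sum = -1 − 2 + 2 − 2 − 1 = -4.

-4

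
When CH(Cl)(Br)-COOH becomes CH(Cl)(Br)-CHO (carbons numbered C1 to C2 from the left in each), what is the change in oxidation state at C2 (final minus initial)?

Before: C2 has 1 bond to C, 3 bonds to O → oxidation state +3.
After: C2 has 1 bond to C, 1 bond to H, 2 bonds to O → oxidation state +1.
Δ = +1 − (+3) = -2, so this is a reduction at C2.

-2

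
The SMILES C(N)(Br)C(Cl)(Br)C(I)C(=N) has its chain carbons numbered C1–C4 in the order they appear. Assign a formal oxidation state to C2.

C2 has one bond to C (0), one bond to C (0), one bond to Cl (+1), one bond to Br (+1).
Oxidation state = 0 + 0 + 1 + 1 = +2.

+2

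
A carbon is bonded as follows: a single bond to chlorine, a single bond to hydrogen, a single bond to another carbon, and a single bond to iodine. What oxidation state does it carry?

The carbon has one bond to C (0), one bond to Cl (+1), one bond to I (+1), one bond to H (-1).
Oxidation state = 0 + 1 + 1 − 1 = +1.

+1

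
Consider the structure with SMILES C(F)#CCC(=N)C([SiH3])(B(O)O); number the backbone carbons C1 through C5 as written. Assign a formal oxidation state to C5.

-3

C5 has one bond to C (0), one bond to Si (-1), one bond to H (-1), one bond to B (-1).
Oxidation state = 0 − 1 − 1 − 1 = -3.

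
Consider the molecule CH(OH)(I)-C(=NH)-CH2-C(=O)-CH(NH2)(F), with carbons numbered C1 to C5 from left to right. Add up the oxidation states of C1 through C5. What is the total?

Tallying each carbon's bonds:
C1: 1C, 1H, 1O, 1I → 0 − 1 + 1 + 1 = +1
C2: 2C, 2N → 0 + 2 = +2
C3: 2C, 2H → 0 − 2 = -2
C4: 2C, 2O → 0 + 2 = +2
C5: 1C, 1H, 1N, 1F → 0 − 1 + 1 + 1 = +1
Sum = +1 + 2 − 2 + 2 + 1 = +4.

+4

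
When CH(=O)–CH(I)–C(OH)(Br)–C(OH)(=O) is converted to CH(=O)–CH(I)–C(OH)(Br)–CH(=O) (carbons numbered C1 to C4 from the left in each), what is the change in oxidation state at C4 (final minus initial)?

-2

Before: C4 has 1 bond to C, 3 bonds to O → oxidation state +3.
After: C4 has 1 bond to C, 1 bond to H, 2 bonds to O → oxidation state +1.
Δ = +1 − (+3) = -2, so this is a reduction at C4.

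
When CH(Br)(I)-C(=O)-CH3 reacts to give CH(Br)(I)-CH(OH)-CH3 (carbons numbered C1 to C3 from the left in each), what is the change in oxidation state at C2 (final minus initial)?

-2

Before: C2 has 2 bonds to C, 2 bonds to O → oxidation state +2.
After: C2 has 2 bonds to C, 1 bond to H, 1 bond to O → oxidation state 0.
Δ = 0 − (+2) = -2, so this is a reduction at C2.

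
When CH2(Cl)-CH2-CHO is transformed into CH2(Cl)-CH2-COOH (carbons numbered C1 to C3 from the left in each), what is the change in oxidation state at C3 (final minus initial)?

Before: C3 has 1 bond to C, 1 bond to H, 2 bonds to O → oxidation state +1.
After: C3 has 1 bond to C, 3 bonds to O → oxidation state +3.
Δ = +3 − (+1) = +2, so this is an oxidation at C3.

+2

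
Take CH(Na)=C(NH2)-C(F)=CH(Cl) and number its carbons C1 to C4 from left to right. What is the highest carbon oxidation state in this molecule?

Bonds to more-electronegative neighbours contribute +1 each, bonds to H or metals contribute −1 each, and C–C bonds contribute 0. Tallying each carbon:
C1: 2C, 1H, 1Na → 0 − 1 − 1 = -2
C2: 3C, 1N → 0 + 1 = +1
C3: 3C, 1F → 0 + 1 = +1
C4: 2C, 1H, 1Cl → 0 − 1 + 1 = 0
The highest value is +1.

+1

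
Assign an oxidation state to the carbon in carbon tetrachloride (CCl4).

Each bond to a more electronegative atom (O, N, halogen) counts +1, each bond to a less electronegative atom (H, metal, B, Si) counts −1, and each C–C bond counts 0.
The carbon has one bond to Cl (+1), one bond to Cl (+1), one bond to Cl (+1), one bond to Cl (+1).
Oxidation state = +1 + 1 + 1 + 1 = +4.

+4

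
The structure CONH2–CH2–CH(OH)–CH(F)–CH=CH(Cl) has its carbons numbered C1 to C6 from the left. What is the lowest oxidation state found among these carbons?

-2

Tallying each carbon's bonds:
C1: 1C, 2O, 1N → 0 + 2 + 1 = +3
C2: 2C, 2H → 0 − 2 = -2
C3: 2C, 1H, 1O → 0 − 1 + 1 = 0
C4: 2C, 1H, 1F → 0 − 1 + 1 = 0
C5: 3C, 1H → 0 − 1 = -1
C6: 2C, 1H, 1Cl → 0 − 1 + 1 = 0
The lowest value is -2.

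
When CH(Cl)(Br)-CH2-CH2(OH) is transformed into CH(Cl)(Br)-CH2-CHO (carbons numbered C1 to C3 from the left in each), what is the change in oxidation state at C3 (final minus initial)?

+2

Before: C3 has 1 bond to C, 2 bonds to H, 1 bond to O → oxidation state -1.
After: C3 has 1 bond to C, 1 bond to H, 2 bonds to O → oxidation state +1.
Δ = +1 − (-1) = +2, so this is an oxidation at C3.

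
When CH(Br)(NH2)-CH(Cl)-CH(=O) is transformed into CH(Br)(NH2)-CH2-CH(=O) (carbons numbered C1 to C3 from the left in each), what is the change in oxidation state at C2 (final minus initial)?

Before: C2 has 2 bonds to C, 1 bond to H, 1 bond to Cl → oxidation state 0.
After: C2 has 2 bonds to C, 2 bonds to H → oxidation state -2.
Δ = -2 − (0) = -2, so this is a reduction at C2.

-2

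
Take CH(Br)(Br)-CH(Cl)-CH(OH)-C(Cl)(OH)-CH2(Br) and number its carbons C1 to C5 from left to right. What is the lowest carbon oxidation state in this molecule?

Tallying each carbon's bonds:
C1: 1C, 1H, 2Br → 0 − 1 + 2 = +1
C2: 2C, 1H, 1Cl → 0 − 1 + 1 = 0
C3: 2C, 1H, 1O → 0 − 1 + 1 = 0
C4: 2C, 1O, 1Cl → 0 + 1 + 1 = +2
C5: 1C, 2H, 1Br → 0 − 2 + 1 = -1
The lowest value is -1.

-1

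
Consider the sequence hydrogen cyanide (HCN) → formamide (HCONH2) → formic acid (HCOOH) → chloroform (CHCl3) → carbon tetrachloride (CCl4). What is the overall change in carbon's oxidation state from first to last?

+2

Carbon oxidation states along the series — hydrogen cyanide: +2, formamide: +2, formic acid: +2, chloroform: +2, carbon tetrachloride: +4.
Net change = +4 − (+2) = +2.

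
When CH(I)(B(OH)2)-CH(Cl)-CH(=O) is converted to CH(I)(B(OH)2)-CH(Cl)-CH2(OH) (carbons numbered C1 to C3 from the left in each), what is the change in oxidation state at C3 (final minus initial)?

Before: C3 has 1 bond to C, 1 bond to H, 2 bonds to O → oxidation state +1.
After: C3 has 1 bond to C, 2 bonds to H, 1 bond to O → oxidation state -1.
Δ = -1 − (+1) = -2, so this is a reduction at C3.

-2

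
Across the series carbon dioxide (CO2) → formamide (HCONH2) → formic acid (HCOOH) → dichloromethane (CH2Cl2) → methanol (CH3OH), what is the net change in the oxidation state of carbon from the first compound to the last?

Carbon oxidation states along the series — carbon dioxide: +4, formamide: +2, formic acid: +2, dichloromethane: 0, methanol: -2.
Net change = -2 − (+4) = -6.

-6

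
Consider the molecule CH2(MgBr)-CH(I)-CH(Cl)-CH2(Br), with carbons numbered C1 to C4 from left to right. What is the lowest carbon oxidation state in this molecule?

Tallying each carbon's bonds:
C1: 1C, 2H, 1Mg → 0 − 2 − 1 = -3
C2: 2C, 1H, 1I → 0 − 1 + 1 = 0
C3: 2C, 1H, 1Cl → 0 − 1 + 1 = 0
C4: 1C, 2H, 1Br → 0 − 2 + 1 = -1
The lowest value is -3.

-3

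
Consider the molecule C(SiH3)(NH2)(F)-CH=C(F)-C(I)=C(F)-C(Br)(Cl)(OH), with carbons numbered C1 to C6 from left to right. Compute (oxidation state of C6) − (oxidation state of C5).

+2

C6: 1C, 1O, 1Cl, 1Br → 0 + 1 + 1 + 1 = +3
C5: 3C, 1F → 0 + 1 = +1
Difference: +3 − (+1) = +2.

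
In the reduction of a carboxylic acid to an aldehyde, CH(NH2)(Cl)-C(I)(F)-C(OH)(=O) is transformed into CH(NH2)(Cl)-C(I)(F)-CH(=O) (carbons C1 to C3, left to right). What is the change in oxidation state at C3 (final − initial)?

-2

Before: C3 has 1 bond to C, 3 bonds to O → oxidation state +3.
After: C3 has 1 bond to C, 1 bond to H, 2 bonds to O → oxidation state +1.
Δ = +1 − (+3) = -2, so this is a reduction at C3.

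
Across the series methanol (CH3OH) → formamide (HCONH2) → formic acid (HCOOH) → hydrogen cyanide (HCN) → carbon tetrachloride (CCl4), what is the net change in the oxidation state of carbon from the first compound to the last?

Carbon oxidation states along the series — methanol: -2, formamide: +2, formic acid: +2, hydrogen cyanide: +2, carbon tetrachloride: +4.
Net change = +4 − (-2) = +6.

+6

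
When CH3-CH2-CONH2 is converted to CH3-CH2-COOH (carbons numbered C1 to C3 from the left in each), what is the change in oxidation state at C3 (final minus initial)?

Before: C3 has 1 bond to C, 2 bonds to O, 1 bond to N → oxidation state +3.
After: C3 has 1 bond to C, 3 bonds to O → oxidation state +3.
Δ = +3 − (+3) = 0, so no net redox change at C3.

0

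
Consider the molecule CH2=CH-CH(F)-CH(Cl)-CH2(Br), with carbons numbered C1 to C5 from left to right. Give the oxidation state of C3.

C3 has one bond to C (0), one bond to C (0), one bond to F (+1), one bond to H (-1).
Oxidation state = 0 + 0 + 1 − 1 = 0.

0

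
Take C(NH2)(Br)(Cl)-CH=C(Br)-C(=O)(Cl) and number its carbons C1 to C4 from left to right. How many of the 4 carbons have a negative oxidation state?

1

Tallying each carbon's bonds:
C1: 1C, 1N, 1Cl, 1Br → 0 + 1 + 1 + 1 = +3
C2: 3C, 1H → 0 − 1 = -1
C3: 3C, 1Br → 0 + 1 = +1
C4: 1C, 2O, 1Cl → 0 + 2 + 1 = +3
1 carbon (C2) meets the condition.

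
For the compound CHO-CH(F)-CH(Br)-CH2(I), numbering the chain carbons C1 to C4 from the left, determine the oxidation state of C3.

Each bond to a more electronegative atom (O, N, halogen) counts +1, each bond to a less electronegative atom (H, metal, B, Si) counts −1, and each C–C bond counts 0.
C3 has one bond to C (0), one bond to C (0), one bond to H (-1), one bond to Br (+1).
Oxidation state = 0 + 0 − 1 + 1 = 0.

0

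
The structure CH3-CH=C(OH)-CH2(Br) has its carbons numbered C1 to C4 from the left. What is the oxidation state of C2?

C2 has one bond to C (0), a double bond to C (2×0 = 0), one bond to H (-1).
Oxidation state = 0 + 0 − 1 = -1.

-1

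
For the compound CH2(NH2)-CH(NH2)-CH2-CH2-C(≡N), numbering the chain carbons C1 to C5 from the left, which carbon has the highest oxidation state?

C5

Each bond to a more electronegative atom (O, N, halogen) counts +1, each bond to a less electronegative atom (H, metal, B, Si) counts −1, and each C–C bond counts 0. Tallying each carbon:
C1: 1C, 2H, 1N → 0 − 2 + 1 = -1
C2: 2C, 1H, 1N → 0 − 1 + 1 = 0
C3: 2C, 2H → 0 − 2 = -2
C4: 2C, 2H → 0 − 2 = -2
C5: 1C, 3N → 0 + 3 = +3
The most oxidised carbon is C5 at +3.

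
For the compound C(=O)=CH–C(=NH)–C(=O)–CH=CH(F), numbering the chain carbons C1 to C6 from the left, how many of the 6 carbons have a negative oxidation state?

2

Tallying each carbon's bonds:
C1: 2C, 2O → 0 + 2 = +2
C2: 3C, 1H → 0 − 1 = -1
C3: 2C, 2N → 0 + 2 = +2
C4: 2C, 2O → 0 + 2 = +2
C5: 3C, 1H → 0 − 1 = -1
C6: 2C, 1H, 1F → 0 − 1 + 1 = 0
2 carbons (C2, C5) meet the condition.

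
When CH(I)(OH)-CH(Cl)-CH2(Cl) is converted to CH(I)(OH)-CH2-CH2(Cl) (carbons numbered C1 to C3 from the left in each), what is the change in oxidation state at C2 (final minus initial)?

Before: C2 has 2 bonds to C, 1 bond to H, 1 bond to Cl → oxidation state 0.
After: C2 has 2 bonds to C, 2 bonds to H → oxidation state -2.
Δ = -2 − (0) = -2, so this is a reduction at C2.

-2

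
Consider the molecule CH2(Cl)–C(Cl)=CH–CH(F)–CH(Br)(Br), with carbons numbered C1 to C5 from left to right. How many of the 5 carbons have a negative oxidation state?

Bonds to more-electronegative neighbours contribute +1 each, bonds to H or metals contribute −1 each, and C–C bonds contribute 0. Tallying each carbon:
C1: 1C, 2H, 1Cl → 0 − 2 + 1 = -1
C2: 3C, 1Cl → 0 + 1 = +1
C3: 3C, 1H → 0 − 1 = -1
C4: 2C, 1H, 1F → 0 − 1 + 1 = 0
C5: 1C, 1H, 2Br → 0 − 1 + 2 = +1
2 carbons (C1, C3) meet the condition.

2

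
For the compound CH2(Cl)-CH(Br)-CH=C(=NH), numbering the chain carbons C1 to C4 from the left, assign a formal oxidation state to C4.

+2

C4 has a double bond to C (2×0 = 0), a double bond to N (2×+1 = +2).
Oxidation state = 0 + 2 = +2.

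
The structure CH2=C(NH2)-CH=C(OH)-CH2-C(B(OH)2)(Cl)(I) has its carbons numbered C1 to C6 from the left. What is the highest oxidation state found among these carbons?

Each bond to a more electronegative atom (O, N, halogen) counts +1, each bond to a less electronegative atom (H, metal, B, Si) counts −1, and each C–C bond counts 0. Tallying each carbon:
C1: 2C, 2H → 0 − 2 = -2
C2: 3C, 1N → 0 + 1 = +1
C3: 3C, 1H → 0 − 1 = -1
C4: 3C, 1O → 0 + 1 = +1
C5: 2C, 2H → 0 − 2 = -2
C6: 1C, 1Cl, 1I, 1B → 0 + 1 + 1 − 1 = +1
The highest value is +1.

+1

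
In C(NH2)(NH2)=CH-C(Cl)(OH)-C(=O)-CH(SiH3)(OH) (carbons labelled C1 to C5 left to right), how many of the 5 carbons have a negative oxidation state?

2

Tallying each carbon's bonds:
C1: 2C, 2N → 0 + 2 = +2
C2: 3C, 1H → 0 − 1 = -1
C3: 2C, 1O, 1Cl → 0 + 1 + 1 = +2
C4: 2C, 2O → 0 + 2 = +2
C5: 1C, 1H, 1O, 1Si → 0 − 1 + 1 − 1 = -1
2 carbons (C2, C5) meet the condition.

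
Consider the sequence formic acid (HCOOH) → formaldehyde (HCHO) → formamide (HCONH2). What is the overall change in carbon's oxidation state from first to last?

0

Carbon oxidation states along the series — formic acid: +2, formaldehyde: 0, formamide: +2.
Net change = +2 − (+2) = 0.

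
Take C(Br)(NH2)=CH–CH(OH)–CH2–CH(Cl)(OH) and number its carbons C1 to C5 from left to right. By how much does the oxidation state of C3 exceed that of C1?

C3: 2C, 1H, 1O → 0 − 1 + 1 = 0
C1: 2C, 1N, 1Br → 0 + 1 + 1 = +2
Difference: 0 − (+2) = -2.

-2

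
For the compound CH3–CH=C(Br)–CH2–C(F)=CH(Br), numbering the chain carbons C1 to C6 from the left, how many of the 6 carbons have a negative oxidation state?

Tallying each carbon's bonds:
C1: 1C, 3H → 0 − 3 = -3
C2: 3C, 1H → 0 − 1 = -1
C3: 3C, 1Br → 0 + 1 = +1
C4: 2C, 2H → 0 − 2 = -2
C5: 3C, 1F → 0 + 1 = +1
C6: 2C, 1H, 1Br → 0 − 1 + 1 = 0
3 carbons (C1, C2, C4) meet the condition.

3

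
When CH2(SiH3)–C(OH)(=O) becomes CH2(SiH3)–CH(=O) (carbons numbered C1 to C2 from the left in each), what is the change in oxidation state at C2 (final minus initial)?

-2

Before: C2 has 1 bond to C, 3 bonds to O → oxidation state +3.
After: C2 has 1 bond to C, 1 bond to H, 2 bonds to O → oxidation state +1.
Δ = +1 − (+3) = -2, so this is a reduction at C2.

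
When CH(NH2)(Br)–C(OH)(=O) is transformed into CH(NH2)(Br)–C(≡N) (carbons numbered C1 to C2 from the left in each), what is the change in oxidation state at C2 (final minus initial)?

0

Before: C2 has 1 bond to C, 3 bonds to O → oxidation state +3.
After: C2 has 1 bond to C, 3 bonds to N → oxidation state +3.
Δ = +3 − (+3) = 0, so no net redox change at C2.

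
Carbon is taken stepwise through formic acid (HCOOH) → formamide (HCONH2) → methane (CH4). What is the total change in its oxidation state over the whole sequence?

Carbon oxidation states along the series — formic acid: +2, formamide: +2, methane: -4.
Net change = -4 − (+2) = -6.

-6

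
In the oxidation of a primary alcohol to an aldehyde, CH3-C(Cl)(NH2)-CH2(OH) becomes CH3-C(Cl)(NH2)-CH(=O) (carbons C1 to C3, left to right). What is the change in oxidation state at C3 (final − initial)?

Before: C3 has 1 bond to C, 2 bonds to H, 1 bond to O → oxidation state -1.
After: C3 has 1 bond to C, 1 bond to H, 2 bonds to O → oxidation state +1.
Δ = +1 − (-1) = +2, so this is an oxidation at C3.

+2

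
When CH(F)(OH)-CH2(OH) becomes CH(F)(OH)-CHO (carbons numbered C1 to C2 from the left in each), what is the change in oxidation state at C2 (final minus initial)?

Before: C2 has 1 bond to C, 2 bonds to H, 1 bond to O → oxidation state -1.
After: C2 has 1 bond to C, 1 bond to H, 2 bonds to O → oxidation state +1.
Δ = +1 − (-1) = +2, so this is an oxidation at C2.

+2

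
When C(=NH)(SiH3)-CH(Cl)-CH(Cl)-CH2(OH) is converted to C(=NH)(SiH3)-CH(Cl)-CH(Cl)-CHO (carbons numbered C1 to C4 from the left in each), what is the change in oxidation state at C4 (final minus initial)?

+2

Before: C4 has 1 bond to C, 2 bonds to H, 1 bond to O → oxidation state -1.
After: C4 has 1 bond to C, 1 bond to H, 2 bonds to O → oxidation state +1.
Δ = +1 − (-1) = +2, so this is an oxidation at C4.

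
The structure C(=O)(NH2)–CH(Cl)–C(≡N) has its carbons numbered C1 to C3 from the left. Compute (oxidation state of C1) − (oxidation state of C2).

+3

C1: 1C, 2O, 1N → 0 + 2 + 1 = +3
C2: 2C, 1H, 1Cl → 0 − 1 + 1 = 0
Difference: +3 − (0) = +3.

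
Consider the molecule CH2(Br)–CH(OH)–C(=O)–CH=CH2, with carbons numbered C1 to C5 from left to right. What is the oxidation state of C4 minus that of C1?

C4: 3C, 1H → 0 − 1 = -1
C1: 1C, 2H, 1Br → 0 − 2 + 1 = -1
Difference: -1 − (-1) = 0.

0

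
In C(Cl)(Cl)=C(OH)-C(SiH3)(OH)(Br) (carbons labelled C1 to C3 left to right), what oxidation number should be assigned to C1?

C1 has a double bond to C (2×0 = 0), one bond to Cl (+1), one bond to Cl (+1).
Oxidation state = 0 + 1 + 1 = +2.

+2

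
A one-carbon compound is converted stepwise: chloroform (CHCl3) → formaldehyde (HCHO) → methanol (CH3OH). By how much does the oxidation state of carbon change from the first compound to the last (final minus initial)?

Carbon oxidation states along the series — chloroform: +2, formaldehyde: 0, methanol: -2.
Net change = -2 − (+2) = -4.

-4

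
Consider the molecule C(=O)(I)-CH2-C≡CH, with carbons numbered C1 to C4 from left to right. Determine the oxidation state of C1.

Count +1 for every bond to an atom more electronegative than carbon and −1 for every bond to one less electronegative; C–C bonds are 0.
C1 has one bond to C (0), a double bond to O (2×+1 = +2), one bond to I (+1).
Oxidation state = 0 + 2 + 1 = +3.

+3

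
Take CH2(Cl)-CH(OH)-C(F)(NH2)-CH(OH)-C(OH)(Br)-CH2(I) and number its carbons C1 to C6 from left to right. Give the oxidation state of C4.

C4 has one bond to C (0), one bond to C (0), one bond to H (-1), one bond to O (+1).
Oxidation state = 0 + 0 − 1 + 1 = 0.

0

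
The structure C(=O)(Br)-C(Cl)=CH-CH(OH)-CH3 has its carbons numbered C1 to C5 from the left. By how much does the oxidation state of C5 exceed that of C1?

C5: 1C, 3H → 0 − 3 = -3
C1: 1C, 2O, 1Br → 0 + 2 + 1 = +3
Difference: -3 − (+3) = -6.

-6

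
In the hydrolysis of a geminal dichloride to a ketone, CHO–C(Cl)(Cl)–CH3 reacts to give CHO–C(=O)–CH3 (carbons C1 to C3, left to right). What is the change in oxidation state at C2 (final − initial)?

0

Before: C2 has 2 bonds to C, 2 bonds to Cl → oxidation state +2.
After: C2 has 2 bonds to C, 2 bonds to O → oxidation state +2.
Δ = +2 − (+2) = 0, so no net redox change at C2.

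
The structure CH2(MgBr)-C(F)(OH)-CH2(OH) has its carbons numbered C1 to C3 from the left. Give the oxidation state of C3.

Count +1 for every bond to an atom more electronegative than carbon and −1 for every bond to one less electronegative; C–C bonds are 0.
C3 has one bond to C (0), one bond to O (+1), one bond to H (-1), one bond to H (-1).
Oxidation state = 0 + 1 − 1 − 1 = -1.

-1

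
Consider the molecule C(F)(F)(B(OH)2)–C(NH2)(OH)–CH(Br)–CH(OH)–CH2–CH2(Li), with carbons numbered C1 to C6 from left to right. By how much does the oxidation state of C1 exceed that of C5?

C1: 1C, 2F, 1B → 0 + 2 − 1 = +1
C5: 2C, 2H → 0 − 2 = -2
Difference: +1 − (-2) = +3.

+3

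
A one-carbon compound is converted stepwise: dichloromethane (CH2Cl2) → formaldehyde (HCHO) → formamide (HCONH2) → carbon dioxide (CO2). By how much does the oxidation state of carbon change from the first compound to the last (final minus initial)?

Carbon oxidation states along the series — dichloromethane: 0, formaldehyde: 0, formamide: +2, carbon dioxide: +4.
Net change = +4 − (0) = +4.

+4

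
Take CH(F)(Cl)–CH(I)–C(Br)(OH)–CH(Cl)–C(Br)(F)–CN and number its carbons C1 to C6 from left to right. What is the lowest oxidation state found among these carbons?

0

Each bond to a more electronegative atom (O, N, halogen) counts +1, each bond to a less electronegative atom (H, metal, B, Si) counts −1, and each C–C bond counts 0. Tallying each carbon:
C1: 1C, 1H, 1F, 1Cl → 0 − 1 + 1 + 1 = +1
C2: 2C, 1H, 1I → 0 − 1 + 1 = 0
C3: 2C, 1O, 1Br → 0 + 1 + 1 = +2
C4: 2C, 1H, 1Cl → 0 − 1 + 1 = 0
C5: 2C, 1F, 1Br → 0 + 1 + 1 = +2
C6: 1C, 3N → 0 + 3 = +3
The lowest value is 0.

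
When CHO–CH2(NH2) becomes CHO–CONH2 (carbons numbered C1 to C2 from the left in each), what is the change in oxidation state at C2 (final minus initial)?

Before: C2 has 1 bond to C, 2 bonds to H, 1 bond to N → oxidation state -1.
After: C2 has 1 bond to C, 2 bonds to O, 1 bond to N → oxidation state +3.
Δ = +3 − (-1) = +4, so this is an oxidation at C2.

+4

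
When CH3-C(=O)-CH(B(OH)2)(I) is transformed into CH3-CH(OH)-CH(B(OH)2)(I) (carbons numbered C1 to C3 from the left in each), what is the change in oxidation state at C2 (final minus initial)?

-2

Before: C2 has 2 bonds to C, 2 bonds to O → oxidation state +2.
After: C2 has 2 bonds to C, 1 bond to H, 1 bond to O → oxidation state 0.
Δ = 0 − (+2) = -2, so this is a reduction at C2.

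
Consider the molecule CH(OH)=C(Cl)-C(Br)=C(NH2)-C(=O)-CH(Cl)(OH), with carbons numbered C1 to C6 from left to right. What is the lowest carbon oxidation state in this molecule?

0

Tallying each carbon's bonds:
C1: 2C, 1H, 1O → 0 − 1 + 1 = 0
C2: 3C, 1Cl → 0 + 1 = +1
C3: 3C, 1Br → 0 + 1 = +1
C4: 3C, 1N → 0 + 1 = +1
C5: 2C, 2O → 0 + 2 = +2
C6: 1C, 1H, 1O, 1Cl → 0 − 1 + 1 + 1 = +1
The lowest value is 0.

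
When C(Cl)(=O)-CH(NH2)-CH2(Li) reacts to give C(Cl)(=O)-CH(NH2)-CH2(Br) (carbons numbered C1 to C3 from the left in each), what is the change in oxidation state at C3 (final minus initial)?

+2

Before: C3 has 1 bond to C, 2 bonds to H, 1 bond to Li → oxidation state -3.
After: C3 has 1 bond to C, 2 bonds to H, 1 bond to Br → oxidation state -1.
Δ = -1 − (-3) = +2, so this is an oxidation at C3.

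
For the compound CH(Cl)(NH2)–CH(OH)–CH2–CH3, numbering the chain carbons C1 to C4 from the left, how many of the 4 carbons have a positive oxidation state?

1

Assign +1 per bond to O/N/halogen, −1 per bond to H or an electropositive element, and 0 per bond to carbon. Tallying each carbon:
C1: 1C, 1H, 1N, 1Cl → 0 − 1 + 1 + 1 = +1
C2: 2C, 1H, 1O → 0 − 1 + 1 = 0
C3: 2C, 2H → 0 − 2 = -2
C4: 1C, 3H → 0 − 3 = -3
1 carbon (C1) meets the condition.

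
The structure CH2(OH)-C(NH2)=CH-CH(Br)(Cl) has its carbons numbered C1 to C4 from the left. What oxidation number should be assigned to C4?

Assign +1 per bond to O/N/halogen, −1 per bond to H or an electropositive element, and 0 per bond to carbon.
C4 has one bond to C (0), one bond to Br (+1), one bond to H (-1), one bond to Cl (+1).
Oxidation state = 0 + 1 − 1 + 1 = +1.

+1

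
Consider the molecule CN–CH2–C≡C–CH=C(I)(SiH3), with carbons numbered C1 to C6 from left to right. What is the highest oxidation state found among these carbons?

+3

Tallying each carbon's bonds:
C1: 1C, 3N → 0 + 3 = +3
C2: 2C, 2H → 0 − 2 = -2
C3: 4C → 0 = 0
C4: 4C → 0 = 0
C5: 3C, 1H → 0 − 1 = -1
C6: 2C, 1I, 1Si → 0 + 1 − 1 = 0
The highest value is +3.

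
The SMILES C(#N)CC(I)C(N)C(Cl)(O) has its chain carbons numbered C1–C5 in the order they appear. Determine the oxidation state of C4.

0

C4 has one bond to C (0), one bond to C (0), one bond to N (+1), one bond to H (-1).
Oxidation state = 0 + 0 + 1 − 1 = 0.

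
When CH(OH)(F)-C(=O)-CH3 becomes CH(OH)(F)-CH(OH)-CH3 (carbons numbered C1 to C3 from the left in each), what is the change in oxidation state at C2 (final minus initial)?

-2

Before: C2 has 2 bonds to C, 2 bonds to O → oxidation state +2.
After: C2 has 2 bonds to C, 1 bond to H, 1 bond to O → oxidation state 0.
Δ = 0 − (+2) = -2, so this is a reduction at C2.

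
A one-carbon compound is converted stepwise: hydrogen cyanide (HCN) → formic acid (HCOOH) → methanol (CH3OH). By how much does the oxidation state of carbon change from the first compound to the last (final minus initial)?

Carbon oxidation states along the series — hydrogen cyanide: +2, formic acid: +2, methanol: -2.
Net change = -2 − (+2) = -4.

-4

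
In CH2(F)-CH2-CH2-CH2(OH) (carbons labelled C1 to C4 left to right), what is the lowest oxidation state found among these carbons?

Tallying each carbon's bonds:
C1: 1C, 2H, 1F → 0 − 2 + 1 = -1
C2: 2C, 2H → 0 − 2 = -2
C3: 2C, 2H → 0 − 2 = -2
C4: 1C, 2H, 1O → 0 − 2 + 1 = -1
The lowest value is -2.

-2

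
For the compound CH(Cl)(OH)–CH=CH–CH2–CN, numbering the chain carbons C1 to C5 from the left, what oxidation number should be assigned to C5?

+3

C5 has one bond to C (0), a triple bond to N (3×+1 = +3).
Oxidation state = 0 + 3 = +3.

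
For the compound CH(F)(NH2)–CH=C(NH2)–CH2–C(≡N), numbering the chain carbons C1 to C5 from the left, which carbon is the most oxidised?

C5

Each bond to a more electronegative atom (O, N, halogen) counts +1, each bond to a less electronegative atom (H, metal, B, Si) counts −1, and each C–C bond counts 0. Tallying each carbon:
C1: 1C, 1H, 1N, 1F → 0 − 1 + 1 + 1 = +1
C2: 3C, 1H → 0 − 1 = -1
C3: 3C, 1N → 0 + 1 = +1
C4: 2C, 2H → 0 − 2 = -2
C5: 1C, 3N → 0 + 3 = +3
The most oxidised carbon is C5 at +3.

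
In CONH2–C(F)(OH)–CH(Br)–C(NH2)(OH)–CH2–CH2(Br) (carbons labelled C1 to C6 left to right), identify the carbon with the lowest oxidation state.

C5

Tallying each carbon's bonds:
C1: 1C, 2O, 1N → 0 + 2 + 1 = +3
C2: 2C, 1O, 1F → 0 + 1 + 1 = +2
C3: 2C, 1H, 1Br → 0 − 1 + 1 = 0
C4: 2C, 1O, 1N → 0 + 1 + 1 = +2
C5: 2C, 2H → 0 − 2 = -2
C6: 1C, 2H, 1Br → 0 − 2 + 1 = -1
The most reduced carbon is C5 at -2.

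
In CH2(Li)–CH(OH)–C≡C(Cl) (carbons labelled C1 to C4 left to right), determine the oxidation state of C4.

+1

C4 has a triple bond to C (3×0 = 0), one bond to Cl (+1).
Oxidation state = 0 + 1 = +1.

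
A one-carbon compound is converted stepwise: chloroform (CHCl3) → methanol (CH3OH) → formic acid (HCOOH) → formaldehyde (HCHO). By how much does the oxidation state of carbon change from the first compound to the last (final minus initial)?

-2

Carbon oxidation states along the series — chloroform: +2, methanol: -2, formic acid: +2, formaldehyde: 0.
Net change = 0 − (+2) = -2.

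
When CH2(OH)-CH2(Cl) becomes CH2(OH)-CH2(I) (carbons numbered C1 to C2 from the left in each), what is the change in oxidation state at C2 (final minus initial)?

Before: C2 has 1 bond to C, 2 bonds to H, 1 bond to Cl → oxidation state -1.
After: C2 has 1 bond to C, 2 bonds to H, 1 bond to I → oxidation state -1.
Δ = -1 − (-1) = 0, so no net redox change at C2.

0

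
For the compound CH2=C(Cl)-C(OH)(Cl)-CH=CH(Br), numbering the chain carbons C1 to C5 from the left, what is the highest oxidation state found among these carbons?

Tallying each carbon's bonds:
C1: 2C, 2H → 0 − 2 = -2
C2: 3C, 1Cl → 0 + 1 = +1
C3: 2C, 1O, 1Cl → 0 + 1 + 1 = +2
C4: 3C, 1H → 0 − 1 = -1
C5: 2C, 1H, 1Br → 0 − 1 + 1 = 0
The highest value is +2.

+2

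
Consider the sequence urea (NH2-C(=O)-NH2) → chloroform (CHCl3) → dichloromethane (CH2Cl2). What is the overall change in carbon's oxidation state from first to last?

-4

Carbon oxidation states along the series — urea: +4, chloroform: +2, dichloromethane: 0.
Net change = 0 − (+4) = -4.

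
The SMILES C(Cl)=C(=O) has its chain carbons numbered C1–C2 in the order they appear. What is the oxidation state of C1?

C1 has a double bond to C (2×0 = 0), one bond to Cl (+1), one bond to H (-1).
Oxidation state = 0 + 1 − 1 = 0.

0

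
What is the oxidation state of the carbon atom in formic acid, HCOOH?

Assign +1 per bond to O/N/halogen, −1 per bond to H or an electropositive element, and 0 per bond to carbon.
The carbon has one bond to H (-1), a double bond to O (2×+1 = +2), one bond to O (+1).
Oxidation state = -1 + 2 + 1 = +2.

+2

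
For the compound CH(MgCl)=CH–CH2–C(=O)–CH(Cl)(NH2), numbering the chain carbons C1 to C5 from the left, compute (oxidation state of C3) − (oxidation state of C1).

C3: 2C, 2H → 0 − 2 = -2
C1: 2C, 1H, 1Mg → 0 − 1 − 1 = -2
Difference: -2 − (-2) = 0.

0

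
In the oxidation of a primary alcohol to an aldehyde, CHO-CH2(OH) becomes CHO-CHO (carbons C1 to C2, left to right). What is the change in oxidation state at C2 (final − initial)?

Before: C2 has 1 bond to C, 2 bonds to H, 1 bond to O → oxidation state -1.
After: C2 has 1 bond to C, 1 bond to H, 2 bonds to O → oxidation state +1.
Δ = +1 − (-1) = +2, so this is an oxidation at C2.

+2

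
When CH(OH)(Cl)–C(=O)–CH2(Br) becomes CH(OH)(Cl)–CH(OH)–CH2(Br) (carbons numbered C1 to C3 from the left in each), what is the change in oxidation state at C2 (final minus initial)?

-2

Before: C2 has 2 bonds to C, 2 bonds to O → oxidation state +2.
After: C2 has 2 bonds to C, 1 bond to H, 1 bond to O → oxidation state 0.
Δ = 0 − (+2) = -2, so this is a reduction at C2.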